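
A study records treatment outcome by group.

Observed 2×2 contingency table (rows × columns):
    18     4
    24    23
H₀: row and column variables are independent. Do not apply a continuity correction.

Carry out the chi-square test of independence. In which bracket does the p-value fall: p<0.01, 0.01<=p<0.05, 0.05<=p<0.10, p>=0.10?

Row totals [22, 47], col totals [42, 27], n=69
χ² = (18−13.39)²/13.39 + (4−8.61)²/8.61 + (24−28.61)²/28.61 + (23−18.39)²/18.39 = 5.9507
df = 1
p-value (upper-tail) = 0.01471
→ bracket: 0.01<=p<0.05

p-value bracket: 0.01<=p<0.05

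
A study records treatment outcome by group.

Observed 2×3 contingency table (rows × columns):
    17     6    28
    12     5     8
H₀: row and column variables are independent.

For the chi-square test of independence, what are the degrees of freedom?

degrees of freedom = 2

df = (r−1)(c−1) = (2−1)·(3−1) = 2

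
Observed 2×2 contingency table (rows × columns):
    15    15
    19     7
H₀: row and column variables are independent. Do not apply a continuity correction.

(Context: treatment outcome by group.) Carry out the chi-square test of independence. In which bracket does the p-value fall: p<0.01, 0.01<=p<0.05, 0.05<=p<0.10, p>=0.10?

Row totals [30, 26], col totals [34, 22], n=56
χ² = (15−18.21)²/18.21 + (15−11.79)²/11.79 + (19−15.79)²/15.79 + (7−10.21)²/10.21 = 3.1098
df = 1
p-value (upper-tail) = 0.07782
→ bracket: 0.05<=p<0.10

p-value bracket: 0.05<=p<0.10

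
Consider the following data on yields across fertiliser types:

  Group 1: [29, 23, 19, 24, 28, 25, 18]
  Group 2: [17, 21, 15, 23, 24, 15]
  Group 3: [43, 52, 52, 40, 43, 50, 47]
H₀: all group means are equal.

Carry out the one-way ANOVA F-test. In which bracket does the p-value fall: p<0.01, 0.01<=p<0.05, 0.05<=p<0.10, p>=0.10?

Group means [23.71, 19.17, 46.71], grand mean 30.400
SSB = Σnᵢ(x̄ᵢ−x̄)² = 2933.110; SSW = ΣΣ(x−x̄ᵢ)² = 323.690
MSB = 2933.110/2 = 1466.5548; MSW = 323.690/17 = 19.0406
F = MSB/MSW = 77.0224
df = (2, 17)
p-value (upper-tail) = 0.00000
→ bracket: p<0.01

p-value bracket: p<0.01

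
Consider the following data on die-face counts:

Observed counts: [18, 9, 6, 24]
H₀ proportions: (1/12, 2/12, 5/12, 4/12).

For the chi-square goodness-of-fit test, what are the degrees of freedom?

degrees of freedom = 3

df = k − 1 = 4 − 1 = 3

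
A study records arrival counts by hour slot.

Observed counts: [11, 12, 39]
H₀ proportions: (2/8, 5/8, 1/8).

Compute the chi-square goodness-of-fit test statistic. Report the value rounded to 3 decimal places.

n = 62; E_i = n·p_i = [15.50, 38.75, 7.75]
χ² = (11−15.50)²/15.50 + (12−38.75)²/38.75 + (39−7.75)²/7.75 = 145.7806
df = 2

test statistic = 145.781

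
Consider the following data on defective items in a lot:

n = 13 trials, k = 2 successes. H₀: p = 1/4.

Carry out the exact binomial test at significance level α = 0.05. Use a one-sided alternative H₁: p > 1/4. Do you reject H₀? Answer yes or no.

reject H₀: no

Exact binomial: n=13, k=2, p₀=1/4=0.2500
P(X≥2) from Σ C(n,i)·p₀^i·(1−p₀)^(n−i)
p-value (one-sided, H₁ greater) = 0.87329
At α=0.05: p ≥ α → fail to reject H₀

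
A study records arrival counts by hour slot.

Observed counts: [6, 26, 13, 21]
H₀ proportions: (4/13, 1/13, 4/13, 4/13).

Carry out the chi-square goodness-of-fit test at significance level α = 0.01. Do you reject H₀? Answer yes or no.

n = 66; E_i = n·p_i = [20.31, 5.08, 20.31, 20.31]
χ² = (6−20.31)²/20.31 + (26−5.08)²/5.08 + (13−20.31)²/20.31 + (21−20.31)²/20.31 = 98.9621
df = 3
p-value (upper-tail) = 0.00000
At α=0.01: p < α → reject H₀

reject H₀: yes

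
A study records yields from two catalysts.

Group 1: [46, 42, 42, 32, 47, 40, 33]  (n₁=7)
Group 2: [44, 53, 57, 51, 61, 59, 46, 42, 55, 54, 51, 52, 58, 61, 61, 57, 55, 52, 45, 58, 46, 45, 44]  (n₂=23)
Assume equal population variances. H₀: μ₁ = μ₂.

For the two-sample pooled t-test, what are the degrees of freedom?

df = n₁ + n₂ − 2 = 7 + 23 − 2 = 28

degrees of freedom = 28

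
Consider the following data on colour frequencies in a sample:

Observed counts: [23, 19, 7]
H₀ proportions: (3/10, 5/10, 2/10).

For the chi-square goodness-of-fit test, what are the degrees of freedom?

df = k − 1 = 3 − 1 = 2

degrees of freedom = 2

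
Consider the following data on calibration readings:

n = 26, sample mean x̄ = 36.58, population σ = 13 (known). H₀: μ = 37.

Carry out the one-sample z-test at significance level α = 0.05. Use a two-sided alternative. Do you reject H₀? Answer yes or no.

SE = σ/√n = 13/√26 = 2.5495
z = (x̄−μ₀)/SE = (36.58−37)/2.5495 = -0.1647
p-value (two-sided) = 0.86915
At α=0.05: p ≥ α → fail to reject H₀

reject H₀: no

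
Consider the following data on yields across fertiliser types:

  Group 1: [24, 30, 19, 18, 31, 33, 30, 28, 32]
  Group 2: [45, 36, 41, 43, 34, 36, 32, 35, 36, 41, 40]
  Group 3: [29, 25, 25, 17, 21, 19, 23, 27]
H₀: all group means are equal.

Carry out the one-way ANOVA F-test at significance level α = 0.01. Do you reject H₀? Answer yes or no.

Group means [27.22, 38.09, 23.25], grand mean 30.357
SSB = Σnᵢ(x̄ᵢ−x̄)² = 1150.464; SSW = ΣΣ(x−x̄ᵢ)² = 533.965
MSB = 1150.464/2 = 575.2320; MSW = 533.965/25 = 21.3586
F = MSB/MSW = 26.9321
df = (2, 25)
p-value (upper-tail) = 0.00000
At α=0.01: p < α → reject H₀

reject H₀: yes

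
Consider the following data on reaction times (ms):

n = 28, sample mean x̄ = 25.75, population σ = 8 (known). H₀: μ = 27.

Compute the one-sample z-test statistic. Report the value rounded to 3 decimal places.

SE = σ/√n = 8/√28 = 1.5119
z = (x̄−μ₀)/SE = (25.75−27)/1.5119 = -0.8268

test statistic = -0.827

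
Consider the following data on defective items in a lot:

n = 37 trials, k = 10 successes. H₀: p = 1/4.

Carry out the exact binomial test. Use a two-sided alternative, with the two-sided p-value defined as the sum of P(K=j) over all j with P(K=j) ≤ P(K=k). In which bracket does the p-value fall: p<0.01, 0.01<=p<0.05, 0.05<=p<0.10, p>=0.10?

Exact binomial: n=37, k=10, p₀=1/4=0.2500
P(X=j) = C(n,j)·p₀^j·(1−p₀)^(n−j); p = Σ P(X=j) over j with P(X=j) ≤ P(X=10)
p-value (two-sided) = 0.84934
→ bracket: p>=0.10

p-value bracket: p>=0.10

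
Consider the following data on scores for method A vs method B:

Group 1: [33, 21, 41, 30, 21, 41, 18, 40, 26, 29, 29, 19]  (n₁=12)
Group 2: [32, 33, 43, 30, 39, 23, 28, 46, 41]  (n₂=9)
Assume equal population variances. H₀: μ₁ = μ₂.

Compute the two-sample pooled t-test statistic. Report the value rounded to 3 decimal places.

x̄₁=29.000, s₁=8.442, n₁=12
x̄₂=35.000, s₂=7.649, n₂=9
s_p² = [11·8.442² + 8·7.649²]/19 = 65.8947
SE = √(s_p²·(1/12+1/9)) = 3.5795
t = (29.000−35.000)/3.5795 = -1.6762
df = 19

test statistic = -1.676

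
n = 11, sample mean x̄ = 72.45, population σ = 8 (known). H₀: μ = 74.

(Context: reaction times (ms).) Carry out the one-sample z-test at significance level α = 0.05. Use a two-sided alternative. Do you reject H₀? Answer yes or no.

reject H₀: no

SE = σ/√n = 8/√11 = 2.4121
z = (x̄−μ₀)/SE = (72.45−74)/2.4121 = -0.6426
p-value (two-sided) = 0.52049
At α=0.05: p ≥ α → fail to reject H₀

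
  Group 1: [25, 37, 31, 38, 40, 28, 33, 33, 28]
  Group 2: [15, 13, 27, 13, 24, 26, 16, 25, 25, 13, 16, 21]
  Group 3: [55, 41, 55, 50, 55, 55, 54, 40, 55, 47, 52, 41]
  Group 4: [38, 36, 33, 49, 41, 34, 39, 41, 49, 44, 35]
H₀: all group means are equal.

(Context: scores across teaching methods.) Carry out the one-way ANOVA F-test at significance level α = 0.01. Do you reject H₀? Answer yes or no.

reject H₀: yes

Group means [32.56, 19.50, 50.00, 39.91], grand mean 35.591
SSB = Σnᵢ(x̄ᵢ−x̄)² = 5886.505; SSW = ΣΣ(x−x̄ᵢ)² = 1286.131
MSB = 5886.505/3 = 1962.1684; MSW = 1286.131/40 = 32.1533
F = MSB/MSW = 61.0254
df = (3, 40)
p-value (upper-tail) = 0.00000
At α=0.01: p < α → reject H₀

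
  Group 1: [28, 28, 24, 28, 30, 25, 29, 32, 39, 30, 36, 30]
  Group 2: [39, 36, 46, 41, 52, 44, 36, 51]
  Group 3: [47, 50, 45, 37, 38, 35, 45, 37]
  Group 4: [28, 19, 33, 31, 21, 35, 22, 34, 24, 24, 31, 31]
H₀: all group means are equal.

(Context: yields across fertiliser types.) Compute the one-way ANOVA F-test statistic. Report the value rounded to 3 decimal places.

test statistic = 21.249

Group means [29.92, 43.12, 41.75, 27.75], grand mean 34.275
SSB = Σnᵢ(x̄ᵢ−x̄)² = 1812.433; SSW = ΣΣ(x−x̄ᵢ)² = 1023.542
MSB = 1812.433/3 = 604.1444; MSW = 1023.542/36 = 28.4317
F = MSB/MSW = 21.2490
df = (3, 36)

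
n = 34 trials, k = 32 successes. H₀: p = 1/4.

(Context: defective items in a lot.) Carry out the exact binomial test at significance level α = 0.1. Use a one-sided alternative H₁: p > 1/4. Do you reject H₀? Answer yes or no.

reject H₀: yes

Exact binomial: n=34, k=32, p₀=1/4=0.2500
P(X≥32) from Σ C(n,i)·p₀^i·(1−p₀)^(n−i)
p-value (one-sided, H₁ greater) = 0.00000
At α=0.1: p < α → reject H₀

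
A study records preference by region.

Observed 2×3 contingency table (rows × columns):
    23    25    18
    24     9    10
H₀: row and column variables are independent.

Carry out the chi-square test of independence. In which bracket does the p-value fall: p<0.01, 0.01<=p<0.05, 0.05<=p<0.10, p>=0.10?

Row totals [66, 43], col totals [47, 34, 28], n=109
χ² = (23−28.46)²/28.46 + (25−20.59)²/20.59 + (18−16.95)²/16.95 + (24−18.54)²/18.54 + (9−13.41)²/13.41 + (10−11.05)²/11.05 = 5.2154
df = 2
p-value (upper-tail) = 0.07370
→ bracket: 0.05<=p<0.10

p-value bracket: 0.05<=p<0.10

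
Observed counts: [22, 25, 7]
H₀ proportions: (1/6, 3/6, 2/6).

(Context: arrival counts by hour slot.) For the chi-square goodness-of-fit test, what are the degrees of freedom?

degrees of freedom = 2

df = k − 1 = 3 − 1 = 2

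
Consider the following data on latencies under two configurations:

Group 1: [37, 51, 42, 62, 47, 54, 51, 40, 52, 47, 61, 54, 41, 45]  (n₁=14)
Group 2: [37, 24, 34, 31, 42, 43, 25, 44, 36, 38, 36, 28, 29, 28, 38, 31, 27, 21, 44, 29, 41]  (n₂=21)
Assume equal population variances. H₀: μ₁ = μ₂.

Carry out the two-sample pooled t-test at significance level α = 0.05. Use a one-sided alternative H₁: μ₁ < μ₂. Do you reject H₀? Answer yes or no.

reject H₀: no

x̄₁=48.857, s₁=7.553, n₁=14
x̄₂=33.619, s₂=6.996, n₂=21
s_p² = [13·7.553² + 20·6.996²]/33 = 52.1414
SE = √(s_p²·(1/14+1/21)) = 2.4914
t = (48.857−33.619)/2.4914 = 6.1162
df = 33
p-value (one-sided, H₁ less) = 1.00000
At α=0.05: p ≥ α → fail to reject H₀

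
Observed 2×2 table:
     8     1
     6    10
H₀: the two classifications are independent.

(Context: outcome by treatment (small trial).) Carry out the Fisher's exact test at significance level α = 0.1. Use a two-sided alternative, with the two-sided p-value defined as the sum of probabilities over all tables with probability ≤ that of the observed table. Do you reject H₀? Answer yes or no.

Margins: r₁=9, r₂=16, c₁=14, c₂=11, n=25
p_obs = C(9,8)·C(16,6)/C(25,14); sum pmf over tables with pmf ≤ p_obs
p-value (two-sided) = 0.03301
At α=0.1: p < α → reject H₀

reject H₀: yes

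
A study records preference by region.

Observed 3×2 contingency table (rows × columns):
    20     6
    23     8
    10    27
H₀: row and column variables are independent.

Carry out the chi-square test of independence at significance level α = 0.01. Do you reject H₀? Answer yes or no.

Row totals [26, 31, 37], col totals [53, 41], n=94
χ² = (20−14.66)²/14.66 + (6−11.34)²/11.34 + (23−17.48)²/17.48 + (8−13.52)²/13.52 + (10−20.86)²/20.86 + (27−16.14)²/16.14 = 21.4246
df = 2
p-value (upper-tail) = 0.00002
At α=0.01: p < α → reject H₀

reject H₀: yes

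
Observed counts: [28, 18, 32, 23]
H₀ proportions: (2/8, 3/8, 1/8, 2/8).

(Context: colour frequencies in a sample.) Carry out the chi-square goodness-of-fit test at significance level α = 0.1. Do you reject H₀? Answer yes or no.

n = 101; E_i = n·p_i = [25.25, 37.88, 12.62, 25.25]
χ² = (28−25.25)²/25.25 + (18−37.88)²/37.88 + (32−12.62)²/12.62 + (23−25.25)²/25.25 = 40.6634
df = 3
p-value (upper-tail) = 0.00000
At α=0.1: p < α → reject H₀

reject H₀: yes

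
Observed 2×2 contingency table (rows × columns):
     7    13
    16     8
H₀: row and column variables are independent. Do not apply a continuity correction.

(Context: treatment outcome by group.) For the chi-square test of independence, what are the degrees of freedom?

degrees of freedom = 1

df = (r−1)(c−1) = (2−1)·(2−1) = 1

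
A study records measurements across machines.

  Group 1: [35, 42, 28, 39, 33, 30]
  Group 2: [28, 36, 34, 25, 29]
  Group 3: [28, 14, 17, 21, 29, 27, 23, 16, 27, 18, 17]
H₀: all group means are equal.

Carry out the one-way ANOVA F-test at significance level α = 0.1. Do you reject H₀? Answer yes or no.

reject H₀: yes

Group means [34.50, 30.40, 21.55], grand mean 27.091
SSB = Σnᵢ(x̄ᵢ−x̄)² = 722.391; SSW = ΣΣ(x−x̄ᵢ)² = 523.427
MSB = 722.391/2 = 361.1955; MSW = 523.427/19 = 27.5488
F = MSB/MSW = 13.1111
df = (2, 19)
p-value (upper-tail) = 0.00026
At α=0.1: p < α → reject H₀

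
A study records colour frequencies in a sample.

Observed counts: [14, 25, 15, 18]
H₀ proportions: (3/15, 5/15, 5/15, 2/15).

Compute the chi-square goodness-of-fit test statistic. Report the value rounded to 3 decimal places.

n = 72; E_i = n·p_i = [14.40, 24.00, 24.00, 9.60]
χ² = (14−14.40)²/14.40 + (25−24.00)²/24.00 + (15−24.00)²/24.00 + (18−9.60)²/9.60 = 10.7778
df = 3

test statistic = 10.778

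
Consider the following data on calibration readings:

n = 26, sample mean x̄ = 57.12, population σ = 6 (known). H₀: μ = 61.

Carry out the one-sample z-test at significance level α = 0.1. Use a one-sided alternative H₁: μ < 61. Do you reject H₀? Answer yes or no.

SE = σ/√n = 6/√26 = 1.1767
z = (x̄−μ₀)/SE = (57.12−61)/1.1767 = -3.2974
p-value (one-sided, H₁ less) = 0.00049
At α=0.1: p < α → reject H₀

reject H₀: yes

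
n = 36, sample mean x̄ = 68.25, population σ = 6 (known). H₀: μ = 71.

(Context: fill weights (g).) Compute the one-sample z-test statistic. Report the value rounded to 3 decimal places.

SE = σ/√n = 6/√36 = 1.0000
z = (x̄−μ₀)/SE = (68.25−71)/1.0000 = -2.7500

test statistic = -2.750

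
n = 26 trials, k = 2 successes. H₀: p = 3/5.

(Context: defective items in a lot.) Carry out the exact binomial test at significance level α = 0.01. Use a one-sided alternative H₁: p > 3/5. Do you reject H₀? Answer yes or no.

reject H₀: no

Exact binomial: n=26, k=2, p₀=3/5=0.6000
P(X≥2) from Σ C(n,i)·p₀^i·(1−p₀)^(n−i)
p-value (one-sided, H₁ greater) = 1.00000
At α=0.01: p ≥ α → fail to reject H₀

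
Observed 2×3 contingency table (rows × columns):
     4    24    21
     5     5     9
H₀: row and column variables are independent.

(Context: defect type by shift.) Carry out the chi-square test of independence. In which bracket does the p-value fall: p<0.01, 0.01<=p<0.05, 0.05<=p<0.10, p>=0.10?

p-value bracket: 0.05<=p<0.10

Row totals [49, 19], col totals [9, 29, 30], n=68
χ² = (4−6.49)²/6.49 + (24−20.90)²/20.90 + (21−21.62)²/21.62 + (5−2.51)²/2.51 + (5−8.10)²/8.10 + (9−8.38)²/8.38 = 5.1208
df = 2
p-value (upper-tail) = 0.07727
→ bracket: 0.05<=p<0.10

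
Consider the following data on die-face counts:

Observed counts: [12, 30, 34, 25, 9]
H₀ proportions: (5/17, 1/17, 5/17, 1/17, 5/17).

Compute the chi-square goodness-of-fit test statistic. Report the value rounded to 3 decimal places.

test statistic = 168.367

n = 110; E_i = n·p_i = [32.35, 6.47, 32.35, 6.47, 32.35]
χ² = (12−32.35)²/32.35 + (30−6.47)²/6.47 + (34−32.35)²/32.35 + (25−6.47)²/6.47 + (9−32.35)²/32.35 = 168.3673
df = 4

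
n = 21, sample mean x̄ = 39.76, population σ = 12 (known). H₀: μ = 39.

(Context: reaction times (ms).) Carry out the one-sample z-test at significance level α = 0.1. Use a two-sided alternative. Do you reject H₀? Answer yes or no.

SE = σ/√n = 12/√21 = 2.6186
z = (x̄−μ₀)/SE = (39.76−39)/2.6186 = 0.2902
p-value (two-sided) = 0.77164
At α=0.1: p ≥ α → fail to reject H₀

reject H₀: no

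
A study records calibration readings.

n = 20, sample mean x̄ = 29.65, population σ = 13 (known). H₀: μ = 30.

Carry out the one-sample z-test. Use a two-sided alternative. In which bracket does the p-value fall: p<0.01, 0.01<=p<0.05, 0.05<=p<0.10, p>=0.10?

SE = σ/√n = 13/√20 = 2.9069
z = (x̄−μ₀)/SE = (29.65−30)/2.9069 = -0.1204
p-value (two-sided) = 0.90416
→ bracket: p>=0.10

p-value bracket: p>=0.10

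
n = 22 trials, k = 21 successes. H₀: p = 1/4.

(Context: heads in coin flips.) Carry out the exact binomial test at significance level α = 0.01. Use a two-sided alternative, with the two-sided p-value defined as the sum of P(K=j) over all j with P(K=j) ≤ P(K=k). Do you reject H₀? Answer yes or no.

Exact binomial: n=22, k=21, p₀=1/4=0.2500
P(X=j) = C(n,j)·p₀^j·(1−p₀)^(n−j); p = Σ P(X=j) over j with P(X=j) ≤ P(X=21)
p-value (two-sided) = 0.00000
At α=0.01: p < α → reject H₀

reject H₀: yes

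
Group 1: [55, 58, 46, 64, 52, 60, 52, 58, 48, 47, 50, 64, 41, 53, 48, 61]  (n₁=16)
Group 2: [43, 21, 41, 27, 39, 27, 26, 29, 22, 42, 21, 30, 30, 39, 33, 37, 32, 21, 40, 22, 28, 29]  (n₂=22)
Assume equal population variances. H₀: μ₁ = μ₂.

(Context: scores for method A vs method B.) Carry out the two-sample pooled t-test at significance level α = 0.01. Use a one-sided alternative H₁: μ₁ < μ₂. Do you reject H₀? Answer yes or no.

x̄₁=53.562, s₁=6.802, n₁=16
x̄₂=30.864, s₂=7.408, n₂=22
s_p² = [15·6.802² + 21·7.408²]/36 = 51.2925
SE = √(s_p²·(1/16+1/22)) = 2.3531
t = (53.562−30.864)/2.3531 = 9.6462
df = 36
p-value (one-sided, H₁ less) = 1.00000
At α=0.01: p ≥ α → fail to reject H₀

reject H₀: no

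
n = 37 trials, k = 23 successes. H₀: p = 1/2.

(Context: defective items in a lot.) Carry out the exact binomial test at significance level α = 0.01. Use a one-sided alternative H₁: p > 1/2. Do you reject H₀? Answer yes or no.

Exact binomial: n=37, k=23, p₀=1/2=0.5000
P(X≥23) from Σ C(n,i)·p₀^i·(1−p₀)^(n−i)
p-value (one-sided, H₁ greater) = 0.09387
At α=0.01: p ≥ α → fail to reject H₀

reject H₀: no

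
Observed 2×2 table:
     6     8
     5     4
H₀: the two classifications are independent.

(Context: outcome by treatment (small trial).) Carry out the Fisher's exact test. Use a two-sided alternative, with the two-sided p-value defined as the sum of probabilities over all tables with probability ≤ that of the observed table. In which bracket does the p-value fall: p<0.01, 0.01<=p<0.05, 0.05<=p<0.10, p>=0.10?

p-value bracket: p>=0.10

Margins: r₁=14, r₂=9, c₁=11, c₂=12, n=23
p_obs = C(14,6)·C(9,5)/C(23,11); sum pmf over tables with pmf ≤ p_obs
p-value (two-sided) = 0.68017
→ bracket: p>=0.10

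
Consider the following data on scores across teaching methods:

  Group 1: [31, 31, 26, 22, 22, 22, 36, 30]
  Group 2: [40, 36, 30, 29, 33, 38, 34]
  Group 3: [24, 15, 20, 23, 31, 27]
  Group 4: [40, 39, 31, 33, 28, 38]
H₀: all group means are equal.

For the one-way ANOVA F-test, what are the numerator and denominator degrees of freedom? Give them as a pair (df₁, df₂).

degrees of freedom = [3, 23]

k = 4 groups, N = 27 total
df = (k−1, N−k) = (4−1, 27−4) = (3, 23)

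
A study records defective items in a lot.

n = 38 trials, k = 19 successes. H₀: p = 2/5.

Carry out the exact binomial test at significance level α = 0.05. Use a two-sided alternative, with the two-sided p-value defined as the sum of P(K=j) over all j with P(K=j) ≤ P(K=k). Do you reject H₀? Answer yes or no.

reject H₀: no

Exact binomial: n=38, k=19, p₀=2/5=0.4000
P(X=j) = C(n,j)·p₀^j·(1−p₀)^(n−j); p = Σ P(X=j) over j with P(X=j) ≤ P(X=19)
p-value (two-sided) = 0.24646
At α=0.05: p ≥ α → fail to reject H₀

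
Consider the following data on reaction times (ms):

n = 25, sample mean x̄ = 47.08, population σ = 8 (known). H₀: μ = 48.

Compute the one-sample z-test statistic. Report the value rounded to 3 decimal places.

SE = σ/√n = 8/√25 = 1.6000
z = (x̄−μ₀)/SE = (47.08−48)/1.6000 = -0.5750

test statistic = -0.575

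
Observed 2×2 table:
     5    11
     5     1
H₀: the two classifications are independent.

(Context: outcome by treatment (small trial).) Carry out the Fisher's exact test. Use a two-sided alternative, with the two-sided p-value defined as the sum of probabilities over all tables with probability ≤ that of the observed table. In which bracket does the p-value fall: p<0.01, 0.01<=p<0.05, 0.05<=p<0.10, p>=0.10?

p-value bracket: 0.05<=p<0.10

Margins: r₁=16, r₂=6, c₁=10, c₂=12, n=22
p_obs = C(16,5)·C(6,5)/C(22,10); sum pmf over tables with pmf ≤ p_obs
p-value (two-sided) = 0.05573
→ bracket: 0.05<=p<0.10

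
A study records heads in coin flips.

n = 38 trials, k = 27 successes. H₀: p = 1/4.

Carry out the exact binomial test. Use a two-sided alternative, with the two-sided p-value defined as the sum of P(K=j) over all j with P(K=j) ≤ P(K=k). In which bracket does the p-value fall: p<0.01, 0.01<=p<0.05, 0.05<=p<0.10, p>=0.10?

Exact binomial: n=38, k=27, p₀=1/4=0.2500
P(X=j) = C(n,j)·p₀^j·(1−p₀)^(n−j); p = Σ P(X=j) over j with P(X=j) ≤ P(X=27)
p-value (two-sided) = 0.00000
→ bracket: p<0.01

p-value bracket: p<0.01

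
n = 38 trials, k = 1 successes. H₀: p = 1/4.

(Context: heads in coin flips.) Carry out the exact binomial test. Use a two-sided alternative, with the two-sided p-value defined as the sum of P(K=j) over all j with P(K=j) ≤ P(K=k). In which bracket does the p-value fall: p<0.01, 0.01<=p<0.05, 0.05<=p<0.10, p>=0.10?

p-value bracket: p<0.01

Exact binomial: n=38, k=1, p₀=1/4=0.2500
P(X=j) = C(n,j)·p₀^j·(1−p₀)^(n−j); p = Σ P(X=j) over j with P(X=j) ≤ P(X=1)
p-value (two-sided) = 0.00048
→ bracket: p<0.01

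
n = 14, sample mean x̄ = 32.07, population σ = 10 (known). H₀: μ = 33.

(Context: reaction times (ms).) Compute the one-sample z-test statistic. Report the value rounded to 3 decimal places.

test statistic = -0.348

SE = σ/√n = 10/√14 = 2.6726
z = (x̄−μ₀)/SE = (32.07−33)/2.6726 = -0.3480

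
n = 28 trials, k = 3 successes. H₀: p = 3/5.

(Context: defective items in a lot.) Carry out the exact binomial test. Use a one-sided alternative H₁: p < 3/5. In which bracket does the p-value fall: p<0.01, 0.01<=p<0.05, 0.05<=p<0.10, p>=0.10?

Exact binomial: n=28, k=3, p₀=3/5=0.6000
P(X≤3) from Σ C(n,i)·p₀^i·(1−p₀)^(n−i)
p-value (one-sided, H₁ less) = 0.00000
→ bracket: p<0.01

p-value bracket: p<0.01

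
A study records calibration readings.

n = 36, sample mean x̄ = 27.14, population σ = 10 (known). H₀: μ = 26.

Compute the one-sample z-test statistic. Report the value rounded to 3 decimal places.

SE = σ/√n = 10/√36 = 1.6667
z = (x̄−μ₀)/SE = (27.14−26)/1.6667 = 0.6840

test statistic = 0.684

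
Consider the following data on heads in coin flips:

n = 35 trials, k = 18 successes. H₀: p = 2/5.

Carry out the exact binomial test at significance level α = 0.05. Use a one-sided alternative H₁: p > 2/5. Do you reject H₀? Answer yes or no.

Exact binomial: n=35, k=18, p₀=2/5=0.4000
P(X≥18) from Σ C(n,i)·p₀^i·(1−p₀)^(n−i)
p-value (one-sided, H₁ greater) = 0.11431
At α=0.05: p ≥ α → fail to reject H₀

reject H₀: no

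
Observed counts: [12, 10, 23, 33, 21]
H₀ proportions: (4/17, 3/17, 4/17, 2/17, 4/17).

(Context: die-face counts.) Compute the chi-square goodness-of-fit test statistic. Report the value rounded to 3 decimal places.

n = 99; E_i = n·p_i = [23.29, 17.47, 23.29, 11.65, 23.29]
χ² = (12−23.29)²/23.29 + (10−17.47)²/17.47 + (23−23.29)²/23.29 + (33−11.65)²/11.65 + (21−23.29)²/23.29 = 48.0471
df = 4

test statistic = 48.047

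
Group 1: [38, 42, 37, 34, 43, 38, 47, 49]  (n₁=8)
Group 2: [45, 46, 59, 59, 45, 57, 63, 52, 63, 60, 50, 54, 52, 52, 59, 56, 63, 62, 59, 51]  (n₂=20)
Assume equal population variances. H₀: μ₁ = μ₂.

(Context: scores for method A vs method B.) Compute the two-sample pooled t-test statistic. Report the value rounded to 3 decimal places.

x̄₁=41.000, s₁=5.182, n₁=8
x̄₂=55.350, s₂=5.994, n₂=20
s_p² = [7·5.182² + 19·5.994²]/26 = 33.4827
SE = √(s_p²·(1/8+1/20)) = 2.4206
t = (41.000−55.350)/2.4206 = -5.9282
df = 26

test statistic = -5.928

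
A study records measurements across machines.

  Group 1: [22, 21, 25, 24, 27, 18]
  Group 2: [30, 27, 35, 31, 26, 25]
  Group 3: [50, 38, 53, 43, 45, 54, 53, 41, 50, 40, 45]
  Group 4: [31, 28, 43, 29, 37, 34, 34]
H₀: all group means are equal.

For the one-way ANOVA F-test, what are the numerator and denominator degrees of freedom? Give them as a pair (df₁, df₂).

k = 4 groups, N = 30 total
df = (k−1, N−k) = (4−1, 30−4) = (3, 26)

degrees of freedom = [3, 26]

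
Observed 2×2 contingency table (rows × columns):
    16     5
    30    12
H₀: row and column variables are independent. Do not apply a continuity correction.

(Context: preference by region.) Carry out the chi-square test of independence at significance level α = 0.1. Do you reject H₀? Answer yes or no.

reject H₀: no

Row totals [21, 42], col totals [46, 17], n=63
χ² = (16−15.33)²/15.33 + (5−5.67)²/5.67 + (30−30.67)²/30.67 + (12−11.33)²/11.33 = 0.1611
df = 1
p-value (upper-tail) = 0.68812
At α=0.1: p ≥ α → fail to reject H₀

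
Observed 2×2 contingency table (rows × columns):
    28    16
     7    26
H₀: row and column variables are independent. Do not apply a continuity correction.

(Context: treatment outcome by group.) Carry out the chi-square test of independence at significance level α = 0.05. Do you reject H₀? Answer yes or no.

reject H₀: yes

Row totals [44, 33], col totals [35, 42], n=77
χ² = (28−20.00)²/20.00 + (16−24.00)²/24.00 + (7−15.00)²/15.00 + (26−18.00)²/18.00 = 13.6889
df = 1
p-value (upper-tail) = 0.00022
At α=0.05: p < α → reject H₀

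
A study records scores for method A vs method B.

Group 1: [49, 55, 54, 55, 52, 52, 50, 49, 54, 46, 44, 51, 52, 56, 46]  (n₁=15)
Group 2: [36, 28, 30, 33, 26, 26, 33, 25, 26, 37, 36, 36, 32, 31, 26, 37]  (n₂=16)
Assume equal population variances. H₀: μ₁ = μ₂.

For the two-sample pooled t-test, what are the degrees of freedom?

df = n₁ + n₂ − 2 = 15 + 16 − 2 = 29

degrees of freedom = 29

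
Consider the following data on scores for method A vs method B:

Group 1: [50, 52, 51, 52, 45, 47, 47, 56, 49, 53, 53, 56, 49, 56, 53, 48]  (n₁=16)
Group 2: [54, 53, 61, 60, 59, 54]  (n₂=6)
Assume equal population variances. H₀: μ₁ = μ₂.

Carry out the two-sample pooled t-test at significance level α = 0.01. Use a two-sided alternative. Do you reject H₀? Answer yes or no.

x̄₁=51.062, s₁=3.415, n₁=16
x̄₂=56.833, s₂=3.545, n₂=6
s_p² = [15·3.415² + 5·3.545²]/20 = 11.8885
SE = √(s_p²·(1/16+1/6)) = 1.6506
t = (51.062−56.833)/1.6506 = -3.4962
df = 20
p-value (two-sided) = 0.00227
At α=0.01: p < α → reject H₀

reject H₀: yes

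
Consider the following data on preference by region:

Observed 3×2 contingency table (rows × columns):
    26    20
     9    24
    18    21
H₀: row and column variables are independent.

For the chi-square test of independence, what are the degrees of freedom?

df = (r−1)(c−1) = (3−1)·(2−1) = 2

degrees of freedom = 2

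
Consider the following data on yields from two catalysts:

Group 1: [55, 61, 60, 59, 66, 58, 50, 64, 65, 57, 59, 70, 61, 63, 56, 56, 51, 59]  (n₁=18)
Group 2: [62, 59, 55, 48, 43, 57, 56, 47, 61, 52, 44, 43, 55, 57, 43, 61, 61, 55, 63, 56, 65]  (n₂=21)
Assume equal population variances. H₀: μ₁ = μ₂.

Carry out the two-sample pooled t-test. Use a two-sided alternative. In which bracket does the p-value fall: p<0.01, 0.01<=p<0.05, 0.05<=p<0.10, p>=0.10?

p-value bracket: 0.01<=p<0.05

x̄₁=59.444, s₁=5.067, n₁=18
x̄₂=54.429, s₂=7.124, n₂=21
s_p² = [17·5.067² + 20·7.124²]/37 = 39.2321
SE = √(s_p²·(1/18+1/21)) = 2.0119
t = (59.444−54.429)/2.0119 = 2.4931
df = 37
p-value (two-sided) = 0.01726
→ bracket: 0.01<=p<0.05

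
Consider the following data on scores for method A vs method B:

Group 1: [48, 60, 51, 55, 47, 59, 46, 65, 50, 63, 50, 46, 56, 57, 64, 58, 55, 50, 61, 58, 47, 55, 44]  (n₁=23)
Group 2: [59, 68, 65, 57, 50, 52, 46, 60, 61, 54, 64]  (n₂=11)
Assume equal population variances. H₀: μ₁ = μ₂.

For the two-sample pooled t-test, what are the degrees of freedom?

df = n₁ + n₂ − 2 = 23 + 11 − 2 = 32

degrees of freedom = 32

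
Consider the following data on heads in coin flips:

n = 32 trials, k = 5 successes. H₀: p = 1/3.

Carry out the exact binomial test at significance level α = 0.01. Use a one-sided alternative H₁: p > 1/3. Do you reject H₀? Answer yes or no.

Exact binomial: n=32, k=5, p₀=1/3=0.3333
P(X≥5) from Σ C(n,i)·p₀^i·(1−p₀)^(n−i)
p-value (one-sided, H₁ greater) = 0.99303
At α=0.01: p ≥ α → fail to reject H₀

reject H₀: no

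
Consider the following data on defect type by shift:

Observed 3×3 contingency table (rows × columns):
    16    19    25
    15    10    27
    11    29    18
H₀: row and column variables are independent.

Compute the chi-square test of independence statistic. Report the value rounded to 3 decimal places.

Row totals [60, 52, 58], col totals [42, 58, 70], n=170
χ² = (16−14.82)²/14.82 + (19−20.47)²/20.47 + (25−24.71)²/24.71 + (15−12.85)²/12.85 + (10−17.74)²/17.74 + (27−21.41)²/21.41 + (11−14.33)²/14.33 + (29−19.79)²/19.79 + (18−23.88)²/23.88 = 11.9102
df = 4

test statistic = 11.910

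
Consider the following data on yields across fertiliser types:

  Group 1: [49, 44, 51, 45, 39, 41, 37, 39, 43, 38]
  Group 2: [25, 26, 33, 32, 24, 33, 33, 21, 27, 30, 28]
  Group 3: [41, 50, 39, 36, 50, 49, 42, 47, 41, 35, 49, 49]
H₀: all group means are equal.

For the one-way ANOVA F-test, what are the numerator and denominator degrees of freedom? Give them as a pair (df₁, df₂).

degrees of freedom = [2, 30]

k = 3 groups, N = 33 total
df = (k−1, N−k) = (3−1, 33−3) = (2, 30)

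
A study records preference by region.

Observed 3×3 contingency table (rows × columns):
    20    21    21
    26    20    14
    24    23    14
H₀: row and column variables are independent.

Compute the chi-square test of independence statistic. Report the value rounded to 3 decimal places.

test statistic = 2.969

Row totals [62, 60, 61], col totals [70, 64, 49], n=183
χ² = (20−23.72)²/23.72 + (21−21.68)²/21.68 + (21−16.60)²/16.60 + (26−22.95)²/22.95 + (20−20.98)²/20.98 + (14−16.07)²/16.07 + (24−23.33)²/23.33 + (23−21.33)²/21.33 + (14−16.33)²/16.33 = 2.9687
df = 4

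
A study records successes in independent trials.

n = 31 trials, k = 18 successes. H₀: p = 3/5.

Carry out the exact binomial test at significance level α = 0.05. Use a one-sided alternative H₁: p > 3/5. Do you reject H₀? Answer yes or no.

reject H₀: no

Exact binomial: n=31, k=18, p₀=3/5=0.6000
P(X≥18) from Σ C(n,i)·p₀^i·(1−p₀)^(n−i)
p-value (one-sided, H₁ greater) = 0.66009
At α=0.05: p ≥ α → fail to reject H₀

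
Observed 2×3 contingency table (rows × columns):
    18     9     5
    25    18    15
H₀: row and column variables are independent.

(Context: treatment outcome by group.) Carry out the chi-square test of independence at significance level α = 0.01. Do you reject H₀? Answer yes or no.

Row totals [32, 58], col totals [43, 27, 20], n=90
χ² = (18−15.29)²/15.29 + (9−9.60)²/9.60 + (5−7.11)²/7.11 + (25−27.71)²/27.71 + (18−17.40)²/17.40 + (15−12.89)²/12.89 = 1.7767
df = 2
p-value (upper-tail) = 0.41133
At α=0.01: p ≥ α → fail to reject H₀

reject H₀: no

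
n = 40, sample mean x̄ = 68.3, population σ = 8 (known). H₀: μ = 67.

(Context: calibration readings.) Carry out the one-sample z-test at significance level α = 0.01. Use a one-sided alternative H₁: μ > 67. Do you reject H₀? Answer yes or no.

SE = σ/√n = 8/√40 = 1.2649
z = (x̄−μ₀)/SE = (68.3−67)/1.2649 = 1.0277
p-value (one-sided, H₁ greater) = 0.15204
At α=0.01: p ≥ α → fail to reject H₀

reject H₀: no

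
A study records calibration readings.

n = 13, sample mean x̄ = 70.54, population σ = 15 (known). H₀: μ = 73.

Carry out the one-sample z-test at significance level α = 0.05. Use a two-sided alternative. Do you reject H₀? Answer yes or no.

reject H₀: no

SE = σ/√n = 15/√13 = 4.1603
z = (x̄−μ₀)/SE = (70.54−73)/4.1603 = -0.5913
p-value (two-sided) = 0.55431
At α=0.05: p ≥ α → fail to reject H₀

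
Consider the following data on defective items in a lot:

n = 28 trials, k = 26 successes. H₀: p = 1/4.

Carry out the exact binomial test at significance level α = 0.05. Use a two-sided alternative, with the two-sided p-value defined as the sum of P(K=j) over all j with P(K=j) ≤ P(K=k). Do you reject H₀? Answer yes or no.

Exact binomial: n=28, k=26, p₀=1/4=0.2500
P(X=j) = C(n,j)·p₀^j·(1−p₀)^(n−j); p = Σ P(X=j) over j with P(X=j) ≤ P(X=26)
p-value (two-sided) = 0.00000
At α=0.05: p < α → reject H₀

reject H₀: yes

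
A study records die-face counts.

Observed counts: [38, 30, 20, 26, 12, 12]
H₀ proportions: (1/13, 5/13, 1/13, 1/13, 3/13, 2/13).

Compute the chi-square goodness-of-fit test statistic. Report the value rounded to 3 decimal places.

test statistic = 127.652

n = 138; E_i = n·p_i = [10.62, 53.08, 10.62, 10.62, 31.85, 21.23]
χ² = (38−10.62)²/10.62 + (30−53.08)²/53.08 + (20−10.62)²/10.62 + (26−10.62)²/10.62 + (12−31.85)²/31.85 + (12−21.23)²/21.23 = 127.6522
df = 5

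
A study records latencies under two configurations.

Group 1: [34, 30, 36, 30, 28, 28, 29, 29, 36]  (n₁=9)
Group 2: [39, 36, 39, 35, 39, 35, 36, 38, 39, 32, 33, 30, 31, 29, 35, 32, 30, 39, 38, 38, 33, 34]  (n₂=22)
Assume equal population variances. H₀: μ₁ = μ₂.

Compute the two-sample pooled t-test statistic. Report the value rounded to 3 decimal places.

test statistic = -2.936

x̄₁=31.111, s₁=3.296, n₁=9
x̄₂=35.000, s₂=3.367, n₂=22
s_p² = [8·3.296² + 21·3.367²]/29 = 11.2031
SE = √(s_p²·(1/9+1/22)) = 1.3244
t = (31.111−35.000)/1.3244 = -2.9364
df = 29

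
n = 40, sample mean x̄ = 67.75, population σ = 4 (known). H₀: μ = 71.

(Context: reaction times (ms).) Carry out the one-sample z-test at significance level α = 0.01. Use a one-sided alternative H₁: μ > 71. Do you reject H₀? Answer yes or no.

reject H₀: no

SE = σ/√n = 4/√40 = 0.6325
z = (x̄−μ₀)/SE = (67.75−71)/0.6325 = -5.1387
p-value (one-sided, H₁ greater) = 1.00000
At α=0.01: p ≥ α → fail to reject H₀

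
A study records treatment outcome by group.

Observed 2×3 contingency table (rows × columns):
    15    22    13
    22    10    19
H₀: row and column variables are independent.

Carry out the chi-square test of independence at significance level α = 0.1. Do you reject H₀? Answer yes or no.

reject H₀: yes

Row totals [50, 51], col totals [37, 32, 32], n=101
χ² = (15−18.32)²/18.32 + (22−15.84)²/15.84 + (13−15.84)²/15.84 + (22−18.68)²/18.68 + (10−16.16)²/16.16 + (19−16.16)²/16.16 = 6.9401
df = 2
p-value (upper-tail) = 0.03112
At α=0.1: p < α → reject H₀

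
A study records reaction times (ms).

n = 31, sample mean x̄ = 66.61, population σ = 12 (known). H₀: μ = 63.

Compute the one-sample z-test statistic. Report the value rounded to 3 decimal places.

SE = σ/√n = 12/√31 = 2.1553
z = (x̄−μ₀)/SE = (66.61−63)/2.1553 = 1.6750

test statistic = 1.675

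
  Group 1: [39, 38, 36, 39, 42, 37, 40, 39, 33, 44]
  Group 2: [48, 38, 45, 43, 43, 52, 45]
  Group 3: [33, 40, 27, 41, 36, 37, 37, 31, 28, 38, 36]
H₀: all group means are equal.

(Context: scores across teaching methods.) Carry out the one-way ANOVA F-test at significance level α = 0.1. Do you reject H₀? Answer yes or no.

reject H₀: yes

Group means [38.70, 44.86, 34.91], grand mean 38.750
SSB = Σnᵢ(x̄ᵢ−x̄)² = 423.384; SSW = ΣΣ(x−x̄ᵢ)² = 411.866
MSB = 423.384/2 = 211.6919; MSW = 411.866/25 = 16.4746
F = MSB/MSW = 12.8496
df = (2, 25)
p-value (upper-tail) = 0.00015
At α=0.1: p < α → reject H₀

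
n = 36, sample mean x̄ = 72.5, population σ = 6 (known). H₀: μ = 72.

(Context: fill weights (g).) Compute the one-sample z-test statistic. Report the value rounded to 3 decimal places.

test statistic = 0.500

SE = σ/√n = 6/√36 = 1.0000
z = (x̄−μ₀)/SE = (72.5−72)/1.0000 = 0.5000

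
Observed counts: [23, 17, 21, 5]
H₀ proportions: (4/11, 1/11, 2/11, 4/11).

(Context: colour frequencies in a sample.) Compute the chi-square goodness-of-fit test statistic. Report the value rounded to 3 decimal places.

n = 66; E_i = n·p_i = [24.00, 6.00, 12.00, 24.00]
χ² = (23−24.00)²/24.00 + (17−6.00)²/6.00 + (21−12.00)²/12.00 + (5−24.00)²/24.00 = 42.0000
df = 3

test statistic = 42.000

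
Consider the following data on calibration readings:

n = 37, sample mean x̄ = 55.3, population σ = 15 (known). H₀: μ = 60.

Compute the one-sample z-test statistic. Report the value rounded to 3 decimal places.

SE = σ/√n = 15/√37 = 2.4660
z = (x̄−μ₀)/SE = (55.3−60)/2.4660 = -1.9059

test statistic = -1.906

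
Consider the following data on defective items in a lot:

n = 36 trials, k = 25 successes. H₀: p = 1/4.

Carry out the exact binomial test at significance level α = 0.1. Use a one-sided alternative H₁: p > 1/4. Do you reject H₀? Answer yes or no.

Exact binomial: n=36, k=25, p₀=1/4=0.2500
P(X≥25) from Σ C(n,i)·p₀^i·(1−p₀)^(n−i)
p-value (one-sided, H₁ greater) = 0.00000
At α=0.1: p < α → reject H₀

reject H₀: yes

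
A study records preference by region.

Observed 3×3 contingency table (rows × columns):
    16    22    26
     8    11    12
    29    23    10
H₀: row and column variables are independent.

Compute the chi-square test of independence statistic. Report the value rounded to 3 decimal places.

Row totals [64, 31, 62], col totals [53, 56, 48], n=157
χ² = (16−21.61)²/21.61 + (22−22.83)²/22.83 + (26−19.57)²/19.57 + (8−10.46)²/10.46 + (11−11.06)²/11.06 + (12−9.48)²/9.48 + (29−20.93)²/20.93 + (23−22.11)²/22.11 + (10−18.96)²/18.96 = 12.2294
df = 4

test statistic = 12.229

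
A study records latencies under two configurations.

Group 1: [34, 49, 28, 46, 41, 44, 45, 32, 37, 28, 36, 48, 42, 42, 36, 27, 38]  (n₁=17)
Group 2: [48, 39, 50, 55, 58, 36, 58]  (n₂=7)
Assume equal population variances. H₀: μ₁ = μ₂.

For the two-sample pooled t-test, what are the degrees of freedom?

df = n₁ + n₂ − 2 = 17 + 7 − 2 = 22

degrees of freedom = 22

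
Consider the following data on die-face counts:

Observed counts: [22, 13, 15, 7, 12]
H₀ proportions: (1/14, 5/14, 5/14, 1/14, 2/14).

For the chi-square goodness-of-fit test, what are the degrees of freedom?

degrees of freedom = 4

df = k − 1 = 5 − 1 = 4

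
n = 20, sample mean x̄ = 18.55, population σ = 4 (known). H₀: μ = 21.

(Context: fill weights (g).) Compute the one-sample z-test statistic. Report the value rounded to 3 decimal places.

SE = σ/√n = 4/√20 = 0.8944
z = (x̄−μ₀)/SE = (18.55−21)/0.8944 = -2.7392

test statistic = -2.739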